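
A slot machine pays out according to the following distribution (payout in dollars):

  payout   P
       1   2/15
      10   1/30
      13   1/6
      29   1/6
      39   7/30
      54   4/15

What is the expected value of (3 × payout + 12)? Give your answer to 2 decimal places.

E[3x+12] = (2/15)·15 + (1/30)·42 + (1/6)·51 + (1/6)·99 + (7/30)·129 + (4/15)·174
     = 1049/10 ≈ 104.90

104.90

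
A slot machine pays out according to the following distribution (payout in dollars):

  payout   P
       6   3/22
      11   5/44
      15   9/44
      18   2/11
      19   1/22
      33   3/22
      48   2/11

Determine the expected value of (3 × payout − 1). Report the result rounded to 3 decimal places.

E[3x-1] = (3/22)·17 + (5/44)·32 + (9/44)·44 + (2/11)·53 + (1/22)·56 + (3/22)·98 + (2/11)·143
     = 133/2 ≈ 66.500

66.500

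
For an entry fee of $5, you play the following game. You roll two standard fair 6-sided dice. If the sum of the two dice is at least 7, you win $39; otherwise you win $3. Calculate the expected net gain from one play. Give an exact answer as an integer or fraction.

$19

E[payout] = (5/12)·3 + (7/12)·39 = 24
Expected profit = 24 − 5 = 19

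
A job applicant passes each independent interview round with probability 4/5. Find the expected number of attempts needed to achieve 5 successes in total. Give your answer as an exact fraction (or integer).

By linearity (sum of 5 independent geometric waits), E[trials] = 5/p = 5/(4/5) = 25/4.

25/4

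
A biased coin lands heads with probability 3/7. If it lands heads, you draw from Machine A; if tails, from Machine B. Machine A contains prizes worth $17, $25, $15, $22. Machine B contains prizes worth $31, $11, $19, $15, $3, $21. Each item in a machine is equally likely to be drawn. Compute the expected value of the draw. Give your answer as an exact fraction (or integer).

1511/84 dollars

E[X | Machine A] = (17 + 25 + 15 + 22)/4 = 79/4
E[X | Machine B] = (31 + 11 + 19 + 15 + 3 + 21)/6 = 50/3
E[X] = (3/7)·79/4 + (4/7)·50/3 = 1511/84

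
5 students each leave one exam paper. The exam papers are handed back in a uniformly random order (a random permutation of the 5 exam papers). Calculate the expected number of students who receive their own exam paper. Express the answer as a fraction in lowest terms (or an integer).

1

Let Xᵢ = 1 if person i gets their own exam paper. For each i, P(Xᵢ=1) = 1/5.
By linearity of expectation, E[X₁+…+X_5] = 5·(1/5) = 1.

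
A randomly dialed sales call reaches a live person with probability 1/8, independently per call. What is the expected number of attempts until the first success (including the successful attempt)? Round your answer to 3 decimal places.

For a geometric distribution, E[trials] = 1/p = 1/(1/8) = 8.
≈ 8.000

8.000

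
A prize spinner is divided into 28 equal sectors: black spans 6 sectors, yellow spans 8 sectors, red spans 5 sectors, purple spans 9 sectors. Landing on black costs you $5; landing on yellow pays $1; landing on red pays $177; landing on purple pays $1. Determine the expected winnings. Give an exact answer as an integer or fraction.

218/7 dollars

E[payout] = (6/28)·(-5) + (8/28)·1 + (5/28)·177 + (9/28)·1 = 218/7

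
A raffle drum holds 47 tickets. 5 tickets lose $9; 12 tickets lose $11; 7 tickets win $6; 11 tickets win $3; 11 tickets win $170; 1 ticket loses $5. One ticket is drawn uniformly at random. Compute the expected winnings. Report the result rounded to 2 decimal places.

E[payout] = (5/47)·(-9) + (12/47)·(-11) + (7/47)·6 + (11/47)·3 + (11/47)·170 + (1/47)·(-5) = 1763/47
≈ $37.51

$37.51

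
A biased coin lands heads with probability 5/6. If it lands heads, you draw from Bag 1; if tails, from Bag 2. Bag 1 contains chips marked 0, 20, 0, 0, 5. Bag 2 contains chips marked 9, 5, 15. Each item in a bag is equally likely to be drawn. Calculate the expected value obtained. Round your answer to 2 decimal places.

E[X | Bag 1] = (0 + 20 + 0 + 0 + 5)/5 = 5
E[X | Bag 2] = (9 + 5 + 15)/3 = 29/3
E[X] = (5/6)·5 + (1/6)·29/3 = 52/9 ≈ 5.78

5.78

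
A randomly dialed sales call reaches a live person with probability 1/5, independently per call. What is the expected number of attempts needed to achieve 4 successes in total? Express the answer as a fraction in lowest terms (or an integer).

By linearity (sum of 4 independent geometric waits), E[trials] = 4/p = 4/(1/5) = 20.

20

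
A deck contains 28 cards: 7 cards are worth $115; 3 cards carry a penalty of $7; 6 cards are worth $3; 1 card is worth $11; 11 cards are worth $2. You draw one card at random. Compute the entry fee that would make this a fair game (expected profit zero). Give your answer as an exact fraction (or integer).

E[payout] = (7/28)·115 + (3/28)·(-7) + (6/28)·3 + (1/28)·11 + (11/28)·2 = 835/28
Fair fee = E[payout] = 835/28

835/28 dollars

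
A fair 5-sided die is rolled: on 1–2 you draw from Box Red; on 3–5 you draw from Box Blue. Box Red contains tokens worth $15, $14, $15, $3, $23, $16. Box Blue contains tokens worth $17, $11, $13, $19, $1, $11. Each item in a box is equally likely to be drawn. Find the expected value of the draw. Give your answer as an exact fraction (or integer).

194/15 dollars

E[X | Box Red] = (15 + 14 + 15 + 3 + 23 + 16)/6 = 43/3
E[X | Box Blue] = (17 + 11 + 13 + 19 + 1 + 11)/6 = 12
E[X] = (2/5)·43/3 + (3/5)·12 = 194/15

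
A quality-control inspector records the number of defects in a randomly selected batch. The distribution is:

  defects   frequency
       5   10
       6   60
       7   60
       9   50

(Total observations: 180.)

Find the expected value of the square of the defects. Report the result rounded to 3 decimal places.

Total = 180, so P(defects=5) = 10/180, etc.
E[X²] = (1/18)·25 + (1/3)·36 + (1/3)·49 + (5/18)·81
     = 470/9 ≈ 52.222

52.222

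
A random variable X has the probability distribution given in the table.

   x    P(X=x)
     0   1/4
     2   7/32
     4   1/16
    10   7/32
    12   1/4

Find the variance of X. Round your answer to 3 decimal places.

E[X] = (1/4)·0 + (7/32)·2 + (1/16)·4 + (7/32)·10 + (1/4)·12 = 47/8
E[X²] = (1/4)·0 + (7/32)·4 + (1/16)·16 + (7/32)·100 + (1/4)·144 = 239/4
Var(X) = 239/4 − (47/8)² = 1615/64 ≈ 25.234

25.234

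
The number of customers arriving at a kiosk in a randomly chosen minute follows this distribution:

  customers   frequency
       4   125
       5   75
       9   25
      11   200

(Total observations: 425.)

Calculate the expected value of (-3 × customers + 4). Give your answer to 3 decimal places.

Total = 425, so P(customers=4) = 125/425, etc.
E[-3x+4] = (5/17)·(-8) + (3/17)·(-11) + (1/17)·(-23) + (8/17)·(-29)
     = -328/17 ≈ -19.294

-19.294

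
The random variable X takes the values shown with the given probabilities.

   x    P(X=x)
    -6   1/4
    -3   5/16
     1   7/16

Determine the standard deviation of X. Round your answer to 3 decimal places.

E[X] = -2, E[X²] = 49/4
Var(X) = E[X²] − (E[X])² = 49/4 − 4 = 33/4
SD(X) = √(33/4) ≈ 2.872

2.872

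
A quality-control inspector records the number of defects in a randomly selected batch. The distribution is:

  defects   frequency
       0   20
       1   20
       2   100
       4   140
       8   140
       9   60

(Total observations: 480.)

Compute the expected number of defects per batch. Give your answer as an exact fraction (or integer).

61/12

Total = 480, so P(defects=0) = 20/480, etc.
E[X] = (1/24)·0 + (1/24)·1 + (5/24)·2 + (7/24)·4 + (7/24)·8 + (1/8)·9
     = 61/12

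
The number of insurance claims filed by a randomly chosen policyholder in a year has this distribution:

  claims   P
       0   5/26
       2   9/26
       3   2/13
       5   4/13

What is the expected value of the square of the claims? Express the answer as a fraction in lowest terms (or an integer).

E[X²] = (5/26)·0 + (9/26)·4 + (2/13)·9 + (4/13)·25
     = 136/13

136/13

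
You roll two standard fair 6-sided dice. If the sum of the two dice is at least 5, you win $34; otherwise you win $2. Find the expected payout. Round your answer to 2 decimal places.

$28.67

E[payout] = (1/6)·2 + (5/6)·34 = 86/3
≈ $28.67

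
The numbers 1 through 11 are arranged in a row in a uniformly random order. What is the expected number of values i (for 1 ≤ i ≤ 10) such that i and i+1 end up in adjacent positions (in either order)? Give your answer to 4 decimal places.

For each i ∈ {1,…,10}, let Xᵢ = 1 if i and i+1 are adjacent. P(Xᵢ=1) = 2·(11−1)!/11! = 2/11.
By linearity, E[ΣXᵢ] = (10)·(2/11) = 20/11.
≈ 1.8182

1.8182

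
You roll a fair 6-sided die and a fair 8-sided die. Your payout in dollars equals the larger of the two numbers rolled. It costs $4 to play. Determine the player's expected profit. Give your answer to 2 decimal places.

Distribution of the larger of the two numbers rolled: 1 w.p. 1/48, 2 w.p. 1/16, 3 w.p. 5/48, 4 w.p. 7/48, 5 w.p. 3/16, 6 w.p. 11/48, …
E[payout] = (1/48)·1 + (1/16)·2 + (5/48)·3 + (7/48)·4 + (3/16)·5 + (11/48)·6 + (1/8)·7 + (1/8)·8 = 251/48
Expected profit = 251/48 − 4 = 59/48 ≈ $1.23

$1.23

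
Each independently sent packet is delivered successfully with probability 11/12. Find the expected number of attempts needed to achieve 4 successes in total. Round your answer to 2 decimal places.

4.36

By linearity (sum of 4 independent geometric waits), E[trials] = 4/p = 4/(11/12) = 48/11.
≈ 4.36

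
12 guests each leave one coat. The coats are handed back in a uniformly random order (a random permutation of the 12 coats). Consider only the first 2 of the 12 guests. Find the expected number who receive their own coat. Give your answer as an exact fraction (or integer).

Let Xᵢ = 1 if person i gets their own coat. For each i, P(Xᵢ=1) = 1/12.
By linearity of expectation, E[X₁+…+X_2] = 2·(1/12) = 1/6.

1/6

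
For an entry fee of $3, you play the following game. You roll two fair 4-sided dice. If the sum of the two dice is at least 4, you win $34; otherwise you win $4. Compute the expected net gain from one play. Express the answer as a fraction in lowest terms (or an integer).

203/8 dollars

E[payout] = (3/16)·4 + (13/16)·34 = 227/8
Expected profit = 227/8 − 3 = 203/8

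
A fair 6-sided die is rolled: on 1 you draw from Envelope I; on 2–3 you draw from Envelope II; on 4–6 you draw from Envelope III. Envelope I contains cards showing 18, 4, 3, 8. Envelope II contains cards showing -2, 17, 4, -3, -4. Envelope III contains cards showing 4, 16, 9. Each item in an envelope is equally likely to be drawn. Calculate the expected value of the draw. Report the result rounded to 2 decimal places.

7.01

E[X | Envelope I] = (18 + 4 + 3 + 8)/4 = 33/4
E[X | Envelope II] = (-2 + 17 + 4 − 3 − 4)/5 = 12/5
E[X | Envelope III] = (4 + 16 + 9)/3 = 29/3
E[X] = (1/6)·33/4 + (1/3)·12/5 + (1/2)·29/3 = 841/120 ≈ 7.01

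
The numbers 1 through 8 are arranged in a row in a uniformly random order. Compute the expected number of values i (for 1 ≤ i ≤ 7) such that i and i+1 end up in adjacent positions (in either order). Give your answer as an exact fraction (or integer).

For each i ∈ {1,…,7}, let Xᵢ = 1 if i and i+1 are adjacent. P(Xᵢ=1) = 2·(8−1)!/8! = 2/8.
By linearity, E[ΣXᵢ] = (7)·(2/8) = 7/4.

7/4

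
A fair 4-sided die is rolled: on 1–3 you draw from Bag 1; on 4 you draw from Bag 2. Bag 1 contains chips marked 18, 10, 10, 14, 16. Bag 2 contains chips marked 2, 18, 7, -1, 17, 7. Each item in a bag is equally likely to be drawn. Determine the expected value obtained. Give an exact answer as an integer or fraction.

E[X | Bag 1] = (18 + 10 + 10 + 14 + 16)/5 = 68/5
E[X | Bag 2] = (2 + 18 + 7 − 1 + 17 + 7)/6 = 25/3
E[X] = (3/4)·68/5 + (1/4)·25/3 = 737/60

737/60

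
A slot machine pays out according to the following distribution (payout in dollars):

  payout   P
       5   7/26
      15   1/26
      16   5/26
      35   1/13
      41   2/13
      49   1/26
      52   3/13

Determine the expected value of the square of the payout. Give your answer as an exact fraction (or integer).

29479/26

E[X²] = (7/26)·25 + (1/26)·225 + (5/26)·256 + (1/13)·1225 + (2/13)·1681 + (1/26)·2401 + (3/13)·2704
     = 29479/26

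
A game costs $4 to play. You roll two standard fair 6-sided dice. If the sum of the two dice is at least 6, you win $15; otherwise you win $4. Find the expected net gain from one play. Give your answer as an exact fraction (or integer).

E[payout] = (5/18)·4 + (13/18)·15 = 215/18
Expected profit = 215/18 − 4 = 143/18

143/18 dollars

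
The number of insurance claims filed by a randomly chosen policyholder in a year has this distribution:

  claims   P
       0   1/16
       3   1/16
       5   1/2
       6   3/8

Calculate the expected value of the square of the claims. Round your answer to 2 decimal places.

E[X²] = (1/16)·0 + (1/16)·9 + (1/2)·25 + (3/8)·36
     = 425/16 ≈ 26.56

26.56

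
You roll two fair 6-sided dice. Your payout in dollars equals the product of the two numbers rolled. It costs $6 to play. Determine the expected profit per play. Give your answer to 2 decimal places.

Distribution of the product of the two numbers rolled: 1 w.p. 1/36, 2 w.p. 1/18, 3 w.p. 1/18, 4 w.p. 1/12, 5 w.p. 1/18, 6 w.p. 1/9, …
E[payout] = (1/36)·1 + (1/18)·2 + (1/18)·3 + (1/12)·4 + (1/18)·5 + (1/9)·6 + (1/18)·8 + (1/36)·9 + (1/18)·10 + (1/9)·12 + (1/18)·15 + (1/36)·16 + (1/18)·18 + (1/18)·20 + (1/18)·24 + (1/36)·25 + (1/18)·30 + (1/36)·36 = 49/4
Expected profit = 49/4 − 6 = 25/4 ≈ $6.25

$6.25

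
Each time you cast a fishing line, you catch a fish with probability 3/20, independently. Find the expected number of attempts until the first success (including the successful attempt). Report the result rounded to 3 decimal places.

6.667

For a geometric distribution, E[trials] = 1/p = 1/(3/20) = 20/3.
≈ 6.667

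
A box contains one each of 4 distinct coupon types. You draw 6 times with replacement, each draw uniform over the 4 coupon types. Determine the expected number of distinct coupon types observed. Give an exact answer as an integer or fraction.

3367/1024

Let Xⱼ=1 if type j appears at least once. P(Xⱼ=1) = 1 − ((4−1)/4)^6 = 3367/4096.
E[#distinct] = 4·3367/4096 = 3367/1024.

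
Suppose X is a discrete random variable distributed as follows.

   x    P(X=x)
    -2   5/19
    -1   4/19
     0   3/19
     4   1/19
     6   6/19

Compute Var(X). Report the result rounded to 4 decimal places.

E[X] = (5/19)·(-2) + (4/19)·(-1) + (3/19)·0 + (1/19)·4 + (6/19)·6 = 26/19
E[X²] = (5/19)·4 + (4/19)·1 + (3/19)·0 + (1/19)·16 + (6/19)·36 = 256/19
Var(X) = 256/19 − (26/19)² = 4188/361 ≈ 11.6011

11.6011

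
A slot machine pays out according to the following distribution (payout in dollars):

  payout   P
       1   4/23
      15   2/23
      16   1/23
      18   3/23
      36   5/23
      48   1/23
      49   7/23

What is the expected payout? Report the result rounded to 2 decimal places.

$29.35

E[X] = (4/23)·1 + (2/23)·15 + (1/23)·16 + (3/23)·18 + (5/23)·36 + (1/23)·48 + (7/23)·49
     = 675/23 ≈ 29.35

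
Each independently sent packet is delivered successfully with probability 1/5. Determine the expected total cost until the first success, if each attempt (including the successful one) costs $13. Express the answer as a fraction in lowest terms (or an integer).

E[#attempts] = 1/p = 5; E[cost] = 13·5 = 65.

$65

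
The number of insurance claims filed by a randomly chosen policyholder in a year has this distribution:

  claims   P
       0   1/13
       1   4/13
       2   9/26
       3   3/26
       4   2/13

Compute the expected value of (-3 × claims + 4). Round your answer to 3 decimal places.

E[-3x+4] = (1/13)·4 + (4/13)·1 + (9/26)·(-2) + (3/26)·(-5) + (2/13)·(-8)
     = -49/26 ≈ -1.885

-1.885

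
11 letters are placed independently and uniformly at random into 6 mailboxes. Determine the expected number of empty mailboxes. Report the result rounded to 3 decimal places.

Let Xⱼ=1 if mailbox j is empty. P(Xⱼ=1) = ((6-1)/6)^11 = 48828125/362797056.
By linearity, E[#empty] = 6·48828125/362797056 = 48828125/60466176.
≈ 0.808

0.808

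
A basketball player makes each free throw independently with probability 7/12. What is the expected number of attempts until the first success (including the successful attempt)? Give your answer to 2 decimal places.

1.71

For a geometric distribution, E[trials] = 1/p = 1/(7/12) = 12/7.
≈ 1.71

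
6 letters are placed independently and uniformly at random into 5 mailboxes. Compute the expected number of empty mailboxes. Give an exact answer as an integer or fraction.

Let Xⱼ=1 if mailbox j is empty. P(Xⱼ=1) = ((5-1)/5)^6 = 4096/15625.
By linearity, E[#empty] = 5·4096/15625 = 4096/3125.

4096/3125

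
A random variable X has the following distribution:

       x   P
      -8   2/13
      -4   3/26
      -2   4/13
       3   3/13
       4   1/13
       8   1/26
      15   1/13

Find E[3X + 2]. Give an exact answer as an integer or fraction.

32/13

E[3x+2] = (2/13)·(-22) + (3/26)·(-10) + (4/13)·(-4) + (3/13)·11 + (1/13)·14 + (1/26)·26 + (1/13)·47
     = 32/13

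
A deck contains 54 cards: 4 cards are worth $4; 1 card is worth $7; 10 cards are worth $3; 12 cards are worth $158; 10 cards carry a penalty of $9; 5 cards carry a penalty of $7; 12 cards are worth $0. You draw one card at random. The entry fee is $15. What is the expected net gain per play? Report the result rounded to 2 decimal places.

$18.78

E[payout] = (4/54)·4 + (1/54)·7 + (10/54)·3 + (12/54)·158 + (10/54)·(-9) + (5/54)·(-7) + (12/54)·0 = 304/9
Expected profit = 304/9 − 15 = 169/9 ≈ $18.78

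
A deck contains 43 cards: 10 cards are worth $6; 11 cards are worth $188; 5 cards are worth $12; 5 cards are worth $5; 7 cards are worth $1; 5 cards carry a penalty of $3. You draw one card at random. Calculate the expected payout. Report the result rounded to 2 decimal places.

E[payout] = (10/43)·6 + (11/43)·188 + (5/43)·12 + (5/43)·5 + (7/43)·1 + (5/43)·(-3) = 2205/43
≈ $51.28

$51.28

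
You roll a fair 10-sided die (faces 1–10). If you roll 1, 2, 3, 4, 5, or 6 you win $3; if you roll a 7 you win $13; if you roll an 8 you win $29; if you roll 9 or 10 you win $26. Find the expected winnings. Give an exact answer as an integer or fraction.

56/5 dollars

E[payout] = (3/5)·3 + (1/10)·13 + (1/5)·26 + (1/10)·29 = 56/5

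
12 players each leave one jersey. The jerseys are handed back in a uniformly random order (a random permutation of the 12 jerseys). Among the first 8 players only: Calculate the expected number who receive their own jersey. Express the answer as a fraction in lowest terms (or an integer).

2/3

Let Xᵢ = 1 if person i gets their own jersey. For each i, P(Xᵢ=1) = 1/12.
By linearity of expectation, E[X₁+…+X_8] = 8·(1/12) = 2/3.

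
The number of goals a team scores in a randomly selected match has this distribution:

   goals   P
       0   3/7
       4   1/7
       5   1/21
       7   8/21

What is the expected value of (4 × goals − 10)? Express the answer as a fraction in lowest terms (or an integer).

E[4x-10] = (3/7)·(-10) + (1/7)·6 + (1/21)·10 + (8/21)·18
     = 82/21

82/21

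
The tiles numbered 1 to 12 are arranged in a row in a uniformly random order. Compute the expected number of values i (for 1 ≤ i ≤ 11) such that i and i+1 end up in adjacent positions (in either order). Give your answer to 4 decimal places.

For each i ∈ {1,…,11}, let Xᵢ = 1 if i and i+1 are adjacent. P(Xᵢ=1) = 2·(12−1)!/12! = 2/12.
By linearity, E[ΣXᵢ] = (11)·(2/12) = 11/6.
≈ 1.8333

1.8333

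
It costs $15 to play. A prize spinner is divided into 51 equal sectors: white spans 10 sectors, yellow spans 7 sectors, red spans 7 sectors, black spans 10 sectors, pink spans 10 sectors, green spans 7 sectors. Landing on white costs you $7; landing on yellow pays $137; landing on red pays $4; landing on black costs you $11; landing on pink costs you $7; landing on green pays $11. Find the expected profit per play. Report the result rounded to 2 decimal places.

$0.96

E[payout] = (10/51)·(-7) + (7/51)·137 + (7/51)·4 + (10/51)·(-11) + (10/51)·(-7) + (7/51)·11 = 814/51
Expected profit = 814/51 − 15 = 49/51 ≈ $0.96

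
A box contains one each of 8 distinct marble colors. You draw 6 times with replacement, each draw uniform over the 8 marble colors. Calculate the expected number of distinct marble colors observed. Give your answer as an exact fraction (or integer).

Let Xⱼ=1 if type j appears at least once. P(Xⱼ=1) = 1 − ((8−1)/8)^6 = 144495/262144.
E[#distinct] = 8·144495/262144 = 144495/32768.

144495/32768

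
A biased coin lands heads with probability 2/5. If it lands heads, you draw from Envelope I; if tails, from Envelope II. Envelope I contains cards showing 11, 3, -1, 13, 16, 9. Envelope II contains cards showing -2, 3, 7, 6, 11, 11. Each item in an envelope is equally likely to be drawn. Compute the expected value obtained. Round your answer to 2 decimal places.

7.00

E[X | Envelope I] = (11 + 3 − 1 + 13 + 16 + 9)/6 = 17/2
E[X | Envelope II] = (-2 + 3 + 7 + 6 + 11 + 11)/6 = 6
E[X] = (2/5)·17/2 + (3/5)·6 = 7 ≈ 7.00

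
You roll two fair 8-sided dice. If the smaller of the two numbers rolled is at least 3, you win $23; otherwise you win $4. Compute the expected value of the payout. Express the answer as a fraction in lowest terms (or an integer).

235/16 dollars

E[payout] = (7/16)·4 + (9/16)·23 = 235/16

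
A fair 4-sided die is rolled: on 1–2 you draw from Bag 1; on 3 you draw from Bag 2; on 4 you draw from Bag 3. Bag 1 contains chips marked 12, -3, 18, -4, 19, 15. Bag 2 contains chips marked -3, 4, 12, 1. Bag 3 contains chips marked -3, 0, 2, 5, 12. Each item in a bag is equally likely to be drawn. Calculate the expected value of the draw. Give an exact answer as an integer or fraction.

E[X | Bag 1] = (12 − 3 + 18 − 4 + 19 + 15)/6 = 19/2
E[X | Bag 2] = (-3 + 4 + 12 + 1)/4 = 7/2
E[X | Bag 3] = (-3 + 0 + 2 + 5 + 12)/5 = 16/5
E[X] = (1/2)·19/2 + (1/4)·7/2 + (1/4)·16/5 = 257/40

257/40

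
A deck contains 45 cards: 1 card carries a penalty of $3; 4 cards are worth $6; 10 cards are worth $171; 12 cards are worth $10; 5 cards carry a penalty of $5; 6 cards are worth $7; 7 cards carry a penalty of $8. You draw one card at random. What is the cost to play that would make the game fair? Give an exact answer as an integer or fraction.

604/15 dollars

E[payout] = (1/45)·(-3) + (4/45)·6 + (10/45)·171 + (12/45)·10 + (5/45)·(-5) + (6/45)·7 + (7/45)·(-8) = 604/15
Fair fee = E[payout] = 604/15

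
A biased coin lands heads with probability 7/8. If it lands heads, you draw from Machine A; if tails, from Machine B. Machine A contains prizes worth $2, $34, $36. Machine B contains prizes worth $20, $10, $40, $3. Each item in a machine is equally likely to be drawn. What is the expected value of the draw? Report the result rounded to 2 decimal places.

E[X | Machine A] = (2 + 34 + 36)/3 = 24
E[X | Machine B] = (20 + 10 + 40 + 3)/4 = 73/4
E[X] = (7/8)·24 + (1/8)·73/4 = 745/32 ≈ 23.28

$23.28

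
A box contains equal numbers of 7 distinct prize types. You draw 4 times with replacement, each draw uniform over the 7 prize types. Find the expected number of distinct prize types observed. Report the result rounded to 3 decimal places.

3.222

Let Xⱼ=1 if type j appears at least once. P(Xⱼ=1) = 1 − ((7−1)/7)^4 = 1105/2401.
E[#distinct] = 7·1105/2401 = 1105/343.
≈ 3.222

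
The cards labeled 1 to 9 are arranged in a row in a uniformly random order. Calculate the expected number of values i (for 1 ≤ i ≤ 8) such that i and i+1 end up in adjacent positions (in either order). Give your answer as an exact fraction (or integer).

16/9

For each i ∈ {1,…,8}, let Xᵢ = 1 if i and i+1 are adjacent. P(Xᵢ=1) = 2·(9−1)!/9! = 2/9.
By linearity, E[ΣXᵢ] = (8)·(2/9) = 16/9.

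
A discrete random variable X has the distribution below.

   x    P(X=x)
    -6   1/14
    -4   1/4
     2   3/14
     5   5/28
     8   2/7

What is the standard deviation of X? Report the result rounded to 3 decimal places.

E[X] = 61/28, E[X²] = 845/28
Var(X) = E[X²] − (E[X])² = 845/28 − 3721/784 = 19939/784
SD(X) = √(19939/784) ≈ 5.043

5.043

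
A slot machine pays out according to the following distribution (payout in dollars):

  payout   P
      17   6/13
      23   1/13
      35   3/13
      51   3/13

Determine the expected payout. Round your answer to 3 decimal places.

$29.462

E[X] = (6/13)·17 + (1/13)·23 + (3/13)·35 + (3/13)·51
     = 383/13 ≈ 29.462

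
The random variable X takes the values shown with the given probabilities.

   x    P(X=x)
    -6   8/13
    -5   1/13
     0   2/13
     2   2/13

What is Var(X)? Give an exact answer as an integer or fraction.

1772/169

E[X] = (8/13)·(-6) + (1/13)·(-5) + (2/13)·0 + (2/13)·2 = -49/13
E[X²] = (8/13)·36 + (1/13)·25 + (2/13)·0 + (2/13)·4 = 321/13
Var(X) = 321/13 − (-49/13)² = 1772/169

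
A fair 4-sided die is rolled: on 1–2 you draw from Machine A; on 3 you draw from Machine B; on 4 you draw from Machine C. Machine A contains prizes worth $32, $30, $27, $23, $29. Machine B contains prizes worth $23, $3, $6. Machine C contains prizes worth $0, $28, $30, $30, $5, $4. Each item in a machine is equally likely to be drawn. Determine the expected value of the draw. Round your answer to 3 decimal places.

$20.808

E[X | Machine A] = (32 + 30 + 27 + 23 + 29)/5 = 141/5
E[X | Machine B] = (23 + 3 + 6)/3 = 32/3
E[X | Machine C] = (0 + 28 + 30 + 30 + 5 + 4)/6 = 97/6
E[X] = (1/2)·141/5 + (1/4)·32/3 + (1/4)·97/6 = 2497/120 ≈ 20.808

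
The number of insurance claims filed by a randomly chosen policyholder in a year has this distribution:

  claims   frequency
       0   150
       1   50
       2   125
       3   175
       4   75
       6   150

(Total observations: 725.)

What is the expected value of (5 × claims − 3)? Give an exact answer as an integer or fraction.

Total = 725, so P(claims=0) = 150/725, etc.
E[5x-3] = (6/29)·(-3) + (2/29)·2 + (5/29)·7 + (7/29)·12 + (3/29)·17 + (6/29)·27
     = 318/29

318/29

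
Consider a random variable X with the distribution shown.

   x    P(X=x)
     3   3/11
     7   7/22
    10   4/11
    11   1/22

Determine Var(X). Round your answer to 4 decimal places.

8.3306

E[X] = (3/11)·3 + (7/22)·7 + (4/11)·10 + (1/22)·11 = 79/11
E[X²] = (3/11)·9 + (7/22)·49 + (4/11)·100 + (1/22)·121 = 659/11
Var(X) = 659/11 − (79/11)² = 1008/121 ≈ 8.3306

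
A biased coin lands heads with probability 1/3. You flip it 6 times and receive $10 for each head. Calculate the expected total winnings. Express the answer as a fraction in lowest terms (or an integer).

E[#heads] = 6·1/3 = 2 (linearity over flips).
E[winnings] = 10·2 = 20.

$20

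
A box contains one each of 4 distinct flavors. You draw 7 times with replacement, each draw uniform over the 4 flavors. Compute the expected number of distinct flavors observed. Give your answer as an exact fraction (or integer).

Let Xⱼ=1 if type j appears at least once. P(Xⱼ=1) = 1 − ((4−1)/4)^7 = 14197/16384.
E[#distinct] = 4·14197/16384 = 14197/4096.

14197/4096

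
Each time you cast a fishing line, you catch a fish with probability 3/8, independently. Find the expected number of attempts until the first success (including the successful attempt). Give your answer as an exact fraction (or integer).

8/3

For a geometric distribution, E[trials] = 1/p = 1/(3/8) = 8/3.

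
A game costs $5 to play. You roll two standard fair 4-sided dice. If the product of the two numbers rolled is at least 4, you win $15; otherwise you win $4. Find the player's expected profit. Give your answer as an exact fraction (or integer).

105/16 dollars

E[payout] = (5/16)·4 + (11/16)·15 = 185/16
Expected profit = 185/16 − 5 = 105/16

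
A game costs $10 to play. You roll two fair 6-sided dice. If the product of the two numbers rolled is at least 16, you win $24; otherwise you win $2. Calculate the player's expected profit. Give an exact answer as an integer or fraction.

E[payout] = (25/36)·2 + (11/36)·24 = 157/18
Expected profit = 157/18 − 10 = -23/18

-23/18 dollars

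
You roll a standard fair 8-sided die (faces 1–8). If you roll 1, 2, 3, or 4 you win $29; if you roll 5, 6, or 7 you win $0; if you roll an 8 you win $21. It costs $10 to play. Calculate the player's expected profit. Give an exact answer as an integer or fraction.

E[payout] = (3/8)·0 + (1/8)·21 + (1/2)·29 = 137/8
Expected profit = 137/8 − 10 = 57/8

57/8 dollars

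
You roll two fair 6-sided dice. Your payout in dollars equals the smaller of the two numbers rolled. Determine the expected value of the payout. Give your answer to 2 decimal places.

$2.53

Distribution of the smaller of the two numbers rolled: 1 w.p. 11/36, 2 w.p. 1/4, 3 w.p. 7/36, 4 w.p. 5/36, 5 w.p. 1/12, 6 w.p. 1/36
E[payout] = (11/36)·1 + (1/4)·2 + (7/36)·3 + (5/36)·4 + (1/12)·5 + (1/36)·6 = 91/36
≈ $2.53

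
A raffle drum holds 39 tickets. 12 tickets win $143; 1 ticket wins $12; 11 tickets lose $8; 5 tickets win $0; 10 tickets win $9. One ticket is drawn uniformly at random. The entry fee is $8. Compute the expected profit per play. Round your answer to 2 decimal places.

E[payout] = (12/39)·143 + (1/39)·12 + (11/39)·(-8) + (5/39)·0 + (10/39)·9 = 1730/39
Expected profit = 1730/39 − 8 = 1418/39 ≈ $36.36

$36.36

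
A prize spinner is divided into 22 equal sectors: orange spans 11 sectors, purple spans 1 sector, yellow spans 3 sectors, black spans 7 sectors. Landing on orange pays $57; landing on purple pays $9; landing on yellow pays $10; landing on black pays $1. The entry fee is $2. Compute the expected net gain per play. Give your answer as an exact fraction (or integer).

629/22 dollars

E[payout] = (11/22)·57 + (1/22)·9 + (3/22)·10 + (7/22)·1 = 673/22
Expected profit = 673/22 − 2 = 629/22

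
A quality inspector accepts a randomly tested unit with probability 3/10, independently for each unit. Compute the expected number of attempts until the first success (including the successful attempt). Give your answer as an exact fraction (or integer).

10/3

For a geometric distribution, E[trials] = 1/p = 1/(3/10) = 10/3.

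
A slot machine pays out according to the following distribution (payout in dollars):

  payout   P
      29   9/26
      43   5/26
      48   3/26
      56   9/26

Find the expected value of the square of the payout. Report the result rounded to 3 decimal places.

E[X²] = (9/26)·841 + (5/26)·1849 + (3/26)·2304 + (9/26)·3136
     = 25975/13 ≈ 1998.077

1998.077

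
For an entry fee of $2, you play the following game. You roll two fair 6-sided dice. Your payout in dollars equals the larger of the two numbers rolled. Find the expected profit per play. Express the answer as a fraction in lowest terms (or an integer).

Distribution of the larger of the two numbers rolled: 1 w.p. 1/36, 2 w.p. 1/12, 3 w.p. 5/36, 4 w.p. 7/36, 5 w.p. 1/4, 6 w.p. 11/36
E[payout] = (1/36)·1 + (1/12)·2 + (5/36)·3 + (7/36)·4 + (1/4)·5 + (11/36)·6 = 161/36
Expected profit = 161/36 − 2 = 89/36

89/36 dollars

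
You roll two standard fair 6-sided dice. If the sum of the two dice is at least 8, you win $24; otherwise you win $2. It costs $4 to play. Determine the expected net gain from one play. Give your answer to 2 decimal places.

$7.17

E[payout] = (7/12)·2 + (5/12)·24 = 67/6
Expected profit = 67/6 − 4 = 43/6 ≈ $7.17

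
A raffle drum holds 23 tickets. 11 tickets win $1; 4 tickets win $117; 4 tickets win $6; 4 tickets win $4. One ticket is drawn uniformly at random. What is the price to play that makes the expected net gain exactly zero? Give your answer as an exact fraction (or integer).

E[payout] = (11/23)·1 + (4/23)·117 + (4/23)·6 + (4/23)·4 = 519/23
Fair fee = E[payout] = 519/23

519/23 dollars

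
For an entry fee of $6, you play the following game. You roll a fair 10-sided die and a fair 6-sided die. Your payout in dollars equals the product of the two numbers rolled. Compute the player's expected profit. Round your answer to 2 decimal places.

$13.25

Distribution of the product of the two numbers rolled: 1 w.p. 1/60, 2 w.p. 1/30, 3 w.p. 1/30, 4 w.p. 1/20, 5 w.p. 1/30, 6 w.p. 1/15, …
E[payout] = (1/60)·1 + (1/30)·2 + (1/30)·3 + (1/20)·4 + (1/30)·5 + (1/15)·6 + (1/60)·7 + (1/20)·8 + (1/30)·9 + (1/20)·10 + (1/15)·12 + (1/60)·14 + (1/30)·15 + (1/30)·16 + (1/20)·18 + (1/20)·20 + (1/60)·21 + (1/20)·24 + (1/60)·25 + (1/60)·27 + (1/60)·28 + (1/20)·30 + (1/60)·32 + (1/60)·35 + (1/30)·36 + (1/30)·40 + (1/60)·42 + (1/60)·45 + (1/60)·48 + (1/60)·50 + (1/60)·54 + (1/60)·60 = 77/4
Expected profit = 77/4 − 6 = 53/4 ≈ $13.25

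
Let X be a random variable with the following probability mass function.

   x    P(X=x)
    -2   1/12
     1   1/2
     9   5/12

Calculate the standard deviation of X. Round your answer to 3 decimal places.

E[X] = 49/12, E[X²] = 415/12
Var(X) = E[X²] − (E[X])² = 415/12 − 2401/144 = 2579/144
SD(X) = √(2579/144) ≈ 4.232

4.232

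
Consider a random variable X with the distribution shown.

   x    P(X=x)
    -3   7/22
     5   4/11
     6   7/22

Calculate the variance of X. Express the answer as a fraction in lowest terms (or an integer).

E[X] = (7/22)·(-3) + (4/11)·5 + (7/22)·6 = 61/22
E[X²] = (7/22)·9 + (4/11)·25 + (7/22)·36 = 515/22
Var(X) = 515/22 − (61/22)² = 7609/484

7609/484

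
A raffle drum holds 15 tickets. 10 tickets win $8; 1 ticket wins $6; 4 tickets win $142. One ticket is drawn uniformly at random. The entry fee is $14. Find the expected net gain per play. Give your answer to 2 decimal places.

E[payout] = (10/15)·8 + (1/15)·6 + (4/15)·142 = 218/5
Expected profit = 218/5 − 14 = 148/5 ≈ $29.60

$29.60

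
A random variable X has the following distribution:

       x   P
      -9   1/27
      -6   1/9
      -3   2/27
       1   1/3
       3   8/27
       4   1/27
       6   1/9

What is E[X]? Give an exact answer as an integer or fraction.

E[X] = (1/27)·(-9) + (1/9)·(-6) + (2/27)·(-3) + (1/3)·1 + (8/27)·3 + (1/27)·4 + (1/9)·6
     = 22/27

22/27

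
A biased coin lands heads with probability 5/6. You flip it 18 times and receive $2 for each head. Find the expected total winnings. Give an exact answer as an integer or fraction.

$30

E[#heads] = 18·5/6 = 15 (linearity over flips).
E[winnings] = 2·15 = 30.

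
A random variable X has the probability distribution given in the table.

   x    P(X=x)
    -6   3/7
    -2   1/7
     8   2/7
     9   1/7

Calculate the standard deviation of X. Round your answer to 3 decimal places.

E[X] = 5/7, E[X²] = 321/7
Var(X) = E[X²] − (E[X])² = 321/7 − 25/49 = 2222/49
SD(X) = √(2222/49) ≈ 6.734

6.734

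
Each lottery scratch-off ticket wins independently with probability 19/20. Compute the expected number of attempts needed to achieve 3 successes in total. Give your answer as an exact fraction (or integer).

60/19

By linearity (sum of 3 independent geometric waits), E[trials] = 3/p = 3/(19/20) = 60/19.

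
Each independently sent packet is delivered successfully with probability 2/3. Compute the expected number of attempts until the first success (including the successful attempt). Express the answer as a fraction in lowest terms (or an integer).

3/2

For a geometric distribution, E[trials] = 1/p = 1/(2/3) = 3/2.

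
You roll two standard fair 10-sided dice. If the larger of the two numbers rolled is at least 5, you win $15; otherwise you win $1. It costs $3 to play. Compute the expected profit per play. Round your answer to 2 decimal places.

E[payout] = (4/25)·1 + (21/25)·15 = 319/25
Expected profit = 319/25 − 3 = 244/25 ≈ $9.76

$9.76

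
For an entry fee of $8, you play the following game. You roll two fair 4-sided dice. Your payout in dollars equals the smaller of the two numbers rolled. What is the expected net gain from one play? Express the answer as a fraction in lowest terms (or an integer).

Distribution of the smaller of the two numbers rolled: 1 w.p. 7/16, 2 w.p. 5/16, 3 w.p. 3/16, 4 w.p. 1/16
E[payout] = (7/16)·1 + (5/16)·2 + (3/16)·3 + (1/16)·4 = 15/8
Expected profit = 15/8 − 8 = -49/8

-49/8 dollars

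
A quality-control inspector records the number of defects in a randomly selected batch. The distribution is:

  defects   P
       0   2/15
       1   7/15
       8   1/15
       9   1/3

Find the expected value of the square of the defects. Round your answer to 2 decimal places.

E[X²] = (2/15)·0 + (7/15)·1 + (1/15)·64 + (1/3)·81
     = 476/15 ≈ 31.73

31.73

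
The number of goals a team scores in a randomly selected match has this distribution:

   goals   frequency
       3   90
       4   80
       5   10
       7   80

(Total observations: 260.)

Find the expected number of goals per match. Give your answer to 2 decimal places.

4.62

Total = 260, so P(goals=3) = 90/260, etc.
E[X] = (9/26)·3 + (4/13)·4 + (1/26)·5 + (4/13)·7
     = 60/13 ≈ 4.62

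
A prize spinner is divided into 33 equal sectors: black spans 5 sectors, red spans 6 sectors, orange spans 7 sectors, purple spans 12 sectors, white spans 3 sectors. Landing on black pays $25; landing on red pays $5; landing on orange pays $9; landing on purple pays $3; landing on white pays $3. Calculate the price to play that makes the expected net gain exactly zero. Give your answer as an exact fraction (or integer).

E[payout] = (5/33)·25 + (6/33)·5 + (7/33)·9 + (12/33)·3 + (3/33)·3 = 263/33
Fair fee = E[payout] = 263/33

263/33 dollars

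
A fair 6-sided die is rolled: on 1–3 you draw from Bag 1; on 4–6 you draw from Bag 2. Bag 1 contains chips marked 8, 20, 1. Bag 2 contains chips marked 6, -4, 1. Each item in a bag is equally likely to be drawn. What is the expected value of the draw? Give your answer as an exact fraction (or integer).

16/3

E[X | Bag 1] = (8 + 20 + 1)/3 = 29/3
E[X | Bag 2] = (6 − 4 + 1)/3 = 1
E[X] = (1/2)·29/3 + (1/2)·1 = 16/3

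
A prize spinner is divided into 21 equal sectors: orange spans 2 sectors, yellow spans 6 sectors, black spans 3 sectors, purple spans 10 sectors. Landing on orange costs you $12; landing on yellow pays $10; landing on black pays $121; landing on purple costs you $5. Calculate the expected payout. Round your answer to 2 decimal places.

$16.62

E[payout] = (2/21)·(-12) + (6/21)·10 + (3/21)·121 + (10/21)·(-5) = 349/21
≈ $16.62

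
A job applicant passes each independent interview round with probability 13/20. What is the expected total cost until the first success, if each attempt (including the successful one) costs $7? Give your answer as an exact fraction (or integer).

E[#attempts] = 1/p = 20/13; E[cost] = 7·20/13 = 140/13.

140/13 dollars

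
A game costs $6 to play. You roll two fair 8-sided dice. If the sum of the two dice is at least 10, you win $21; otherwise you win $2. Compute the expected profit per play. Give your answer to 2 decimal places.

$4.31

E[payout] = (9/16)·2 + (7/16)·21 = 165/16
Expected profit = 165/16 − 6 = 69/16 ≈ $4.31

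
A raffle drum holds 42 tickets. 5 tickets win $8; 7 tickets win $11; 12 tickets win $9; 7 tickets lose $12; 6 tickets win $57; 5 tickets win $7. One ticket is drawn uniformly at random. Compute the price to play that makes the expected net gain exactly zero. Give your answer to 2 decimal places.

E[payout] = (5/42)·8 + (7/42)·11 + (12/42)·9 + (7/42)·(-12) + (6/42)·57 + (5/42)·7 = 37/3
Fair fee = E[payout] = 37/3 ≈ $12.33

$12.33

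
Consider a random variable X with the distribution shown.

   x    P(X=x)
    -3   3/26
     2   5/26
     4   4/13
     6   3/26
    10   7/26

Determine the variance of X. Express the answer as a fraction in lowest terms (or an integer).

10917/676

E[X] = (3/26)·(-3) + (5/26)·2 + (4/13)·4 + (3/26)·6 + (7/26)·10 = 121/26
E[X²] = (3/26)·9 + (5/26)·4 + (4/13)·16 + (3/26)·36 + (7/26)·100 = 983/26
Var(X) = 983/26 − (121/26)² = 10917/676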